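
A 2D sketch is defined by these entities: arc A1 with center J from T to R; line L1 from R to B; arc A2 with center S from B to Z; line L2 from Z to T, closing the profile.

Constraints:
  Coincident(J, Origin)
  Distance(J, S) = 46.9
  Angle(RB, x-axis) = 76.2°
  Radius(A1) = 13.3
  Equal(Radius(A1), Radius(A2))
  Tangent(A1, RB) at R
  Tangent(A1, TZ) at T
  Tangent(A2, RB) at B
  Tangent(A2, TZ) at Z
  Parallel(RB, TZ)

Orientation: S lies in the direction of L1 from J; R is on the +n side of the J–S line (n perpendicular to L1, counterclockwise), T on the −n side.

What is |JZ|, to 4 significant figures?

48.75

The slot axis is L1's direction at 76.2°, so u = (cos 76.2°, sin 76.2°) = (0.2385, 0.9711) and n = (−sin 76.2°, cos 76.2°) = (-0.9711, 0.2385). J is at the origin and S lies 46.9 along u from J, so S = 46.9·u = (11.19, 45.55). Tangency of A1 to both parallel lines with radius 13.3 puts R and T at J ± 13.3·n: R = (-12.92, 3.172), T = (12.92, -3.172). Equal radii place B and Z the same way about S: B = S + 13.3·n = (-1.729, 48.72), Z = S − 13.3·n = (24.10, 42.37). Then |JZ| = |Z − J| = 48.75.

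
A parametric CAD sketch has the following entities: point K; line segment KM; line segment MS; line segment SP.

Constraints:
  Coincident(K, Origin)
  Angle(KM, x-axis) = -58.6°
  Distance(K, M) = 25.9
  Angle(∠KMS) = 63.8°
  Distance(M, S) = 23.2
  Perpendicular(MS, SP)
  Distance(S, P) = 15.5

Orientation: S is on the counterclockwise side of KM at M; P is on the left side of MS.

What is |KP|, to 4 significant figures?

14.08

K is at the origin; KM runs at -58.6° with length 25.9, so M = 25.9·(cos -58.6°, sin -58.6°) = (13.49, -22.11). ∠KMS = 63.8°, so MS runs at -58.6° + (180° − 63.8°) = 57.60° from the x-axis; with |MS| = 23.2, S = M + 23.2·(cos 57.60°, sin 57.60°) = (25.93, -2.519). MS ⟂ SP; with |SP| = 15.5 on the left of MS, P = S + 15.5·(-0.8443, 0.5358) = (12.84, 5.787). Then |KP| = |P − K| = 14.08.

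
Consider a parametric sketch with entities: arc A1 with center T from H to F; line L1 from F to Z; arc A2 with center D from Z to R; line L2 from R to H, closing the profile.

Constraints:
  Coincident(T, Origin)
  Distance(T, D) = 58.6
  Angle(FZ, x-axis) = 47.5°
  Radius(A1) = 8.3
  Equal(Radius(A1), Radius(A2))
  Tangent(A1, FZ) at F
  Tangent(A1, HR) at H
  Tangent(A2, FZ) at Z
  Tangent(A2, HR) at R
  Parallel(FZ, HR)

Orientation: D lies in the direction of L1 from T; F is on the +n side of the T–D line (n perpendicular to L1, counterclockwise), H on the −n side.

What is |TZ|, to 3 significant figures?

59.2

Tangency of A1 to both parallel lines with radius 8.3 puts F and H at T ± 8.3·n: F = (-6.12, 5.61), H = (6.12, -5.61). Equal radii place Z and R the same way about D: Z = D + 8.3·n = (33.5, 48.8), R = D − 8.3·n = (45.7, 37.6). Then |TZ| = |Z − T| = 59.2.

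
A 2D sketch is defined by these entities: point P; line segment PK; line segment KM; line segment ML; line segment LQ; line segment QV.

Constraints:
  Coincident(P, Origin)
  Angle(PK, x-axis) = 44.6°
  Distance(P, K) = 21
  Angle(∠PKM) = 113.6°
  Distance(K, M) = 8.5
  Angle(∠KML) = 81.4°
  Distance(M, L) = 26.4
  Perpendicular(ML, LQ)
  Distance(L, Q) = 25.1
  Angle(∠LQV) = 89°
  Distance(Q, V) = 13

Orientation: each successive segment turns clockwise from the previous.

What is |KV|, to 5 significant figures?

20.454

P is at the origin; PK runs at 44.6° with length 21.0, so K = (14.953, 14.745). ∠PKM = 113.6° gives KM at -21.800° from the x-axis; with |KM| = 8.5, M = (22.845, 11.589). ∠KML = 81.4° gives ML at -120.40° from the x-axis; with |ML| = 26.4, L = (9.4854, -11.182). ML ⟂ LQ, so LQ runs at 149.60°; with |LQ| = 25.1, Q = (-12.164, 1.5197). ∠LQV = 89.0° gives QV at 58.600° from the x-axis; with |QV| = 13.0, V = (-5.3906, 12.616). Then |KV| = |V − K| = 20.454.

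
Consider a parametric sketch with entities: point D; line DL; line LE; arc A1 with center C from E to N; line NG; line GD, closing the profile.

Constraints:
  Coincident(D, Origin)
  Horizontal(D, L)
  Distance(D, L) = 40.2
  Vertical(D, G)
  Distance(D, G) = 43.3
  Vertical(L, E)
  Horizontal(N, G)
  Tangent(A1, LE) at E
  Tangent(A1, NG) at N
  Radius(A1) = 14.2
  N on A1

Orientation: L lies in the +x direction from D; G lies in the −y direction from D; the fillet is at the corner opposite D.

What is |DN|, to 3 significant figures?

50.5

D is at the origin; DL is horizontal with |DL| = 40.2 and L on the +x side, so L = (40.2, 0.00). D and G share the same x with |DG| = 43.3 and G on the −y side, so G = (0.00, -43.3). The virtual corner opposite D is at (40.2, -43.3). A1 meets LE tangentially, so CE is at right angles to LE and since A1 is tangent to NG there, CN ⟂ NG, with radius 14.2, so the center C sits 14.2 in from both sides at C = (26.0, -29.1). That places the tangent points at E = (40.2, -29.1) on LE and N = (26.0, -43.3) on NG. Then |DN| = |N − D| = 50.5.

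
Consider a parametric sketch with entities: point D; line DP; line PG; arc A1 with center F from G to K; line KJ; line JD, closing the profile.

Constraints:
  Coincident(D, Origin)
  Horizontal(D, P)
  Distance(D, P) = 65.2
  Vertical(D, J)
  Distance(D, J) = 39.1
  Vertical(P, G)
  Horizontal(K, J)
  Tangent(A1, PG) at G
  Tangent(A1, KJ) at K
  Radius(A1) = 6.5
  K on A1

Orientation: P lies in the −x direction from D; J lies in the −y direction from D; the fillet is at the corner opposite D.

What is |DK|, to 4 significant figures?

70.53

D is at the origin; DP is horizontal with |DP| = 65.2 and P on the −x side, so P = (-65.20, 0.000). D and J share the same x with |DJ| = 39.1 and J on the −y side, so J = (0.000, -39.10). The virtual corner opposite D is at (-65.20, -39.10). The tangent condition forces FG to be normal to PG and the tangent condition forces FK to be normal to KJ, with radius 6.5, so the center F sits 6.5 in from both sides at F = (-58.70, -32.60). That places the tangent points at G = (-65.20, -32.60) on PG and K = (-58.70, -39.10) on KJ. Then |DK| = |K − D| = 70.53.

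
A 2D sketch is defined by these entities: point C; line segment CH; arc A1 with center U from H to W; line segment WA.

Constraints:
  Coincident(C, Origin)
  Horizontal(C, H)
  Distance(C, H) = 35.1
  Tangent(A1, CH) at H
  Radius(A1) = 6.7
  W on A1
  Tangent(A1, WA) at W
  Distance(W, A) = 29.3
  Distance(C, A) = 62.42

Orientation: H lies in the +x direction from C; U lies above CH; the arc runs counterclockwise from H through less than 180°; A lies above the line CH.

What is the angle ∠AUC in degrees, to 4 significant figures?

143.0°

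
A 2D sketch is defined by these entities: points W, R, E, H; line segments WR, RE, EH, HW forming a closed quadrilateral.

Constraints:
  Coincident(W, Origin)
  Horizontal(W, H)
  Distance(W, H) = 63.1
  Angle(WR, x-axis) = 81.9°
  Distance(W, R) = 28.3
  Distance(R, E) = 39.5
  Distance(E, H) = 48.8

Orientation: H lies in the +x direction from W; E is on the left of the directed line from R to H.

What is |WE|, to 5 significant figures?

59.193

Checks: |RE| = 39.50 ✓; |EH| = 48.80 ✓.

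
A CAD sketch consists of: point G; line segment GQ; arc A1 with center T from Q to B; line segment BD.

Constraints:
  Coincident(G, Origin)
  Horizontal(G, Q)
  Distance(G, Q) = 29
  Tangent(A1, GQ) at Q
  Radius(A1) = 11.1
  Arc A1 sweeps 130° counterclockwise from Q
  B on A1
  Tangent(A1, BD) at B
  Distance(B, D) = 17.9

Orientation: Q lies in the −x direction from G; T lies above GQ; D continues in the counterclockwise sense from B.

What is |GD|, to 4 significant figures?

45.22

On A1, Q sits at bearing -90° from T; a 130° counterclockwise sweep puts B at bearing 40°, so B = T + 11.1·(cos 40°, sin 40°) = (-20.50, 18.23). Tangency of A1 to BD means the radius TB is perpendicular to BD, so BD runs along (−sin 40°, cos 40°); with |BD| = 17.9, D = (-32.00, 31.95). Then |GD| = |D − G| = 45.22.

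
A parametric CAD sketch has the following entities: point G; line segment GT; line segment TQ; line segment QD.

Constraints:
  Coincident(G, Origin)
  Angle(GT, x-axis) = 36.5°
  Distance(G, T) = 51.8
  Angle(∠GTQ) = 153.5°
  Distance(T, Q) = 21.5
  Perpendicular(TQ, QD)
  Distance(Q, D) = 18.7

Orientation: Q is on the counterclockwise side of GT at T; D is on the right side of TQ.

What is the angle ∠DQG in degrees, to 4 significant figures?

108.8°

G is at the origin; GT runs at 36.5° with length 51.8, so T = 51.8·(cos 36.5°, sin 36.5°) = (41.64, 30.81). ∠GTQ = 153.5°, so TQ runs at 36.5° + (180° − 153.5°) = 63.00° from the x-axis; with |TQ| = 21.5, Q = T + 21.5·(cos 63.00°, sin 63.00°) = (51.40, 49.97). TQ ⟂ QD; with |QD| = 18.7 on the right of TQ, D = Q + 18.7·(0.8910, -0.4540) = (68.06, 41.48). Then cos ∠DQG = QD·QG / (|QD||QG|), giving 108.8°.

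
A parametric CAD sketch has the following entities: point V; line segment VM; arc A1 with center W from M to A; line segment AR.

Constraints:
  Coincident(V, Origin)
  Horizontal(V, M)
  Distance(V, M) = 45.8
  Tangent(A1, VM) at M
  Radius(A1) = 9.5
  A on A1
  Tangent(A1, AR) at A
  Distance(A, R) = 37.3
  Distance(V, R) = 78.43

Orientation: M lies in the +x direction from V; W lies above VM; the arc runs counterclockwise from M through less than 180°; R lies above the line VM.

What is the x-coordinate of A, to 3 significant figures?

54.9

V is at the origin; V and M share the same y with |VM| = 45.8 and M on the +x side, so M = (45.8, 0.00). The tangent condition forces WM to be normal to VM, so W = M + (0, 9.5) = (45.8, 9.50). Since WA ⟂ AR (tangency), |WR| = √(9.5² + 37.3²) = 38.5 regardless of where A sits on A1. So R lies on both circle(V, 78.43) and circle(W, 38.5); the above-VM intersection is R = (66.1, 42.2). A is the foot of the tangent from R: A = (54.9, 6.63).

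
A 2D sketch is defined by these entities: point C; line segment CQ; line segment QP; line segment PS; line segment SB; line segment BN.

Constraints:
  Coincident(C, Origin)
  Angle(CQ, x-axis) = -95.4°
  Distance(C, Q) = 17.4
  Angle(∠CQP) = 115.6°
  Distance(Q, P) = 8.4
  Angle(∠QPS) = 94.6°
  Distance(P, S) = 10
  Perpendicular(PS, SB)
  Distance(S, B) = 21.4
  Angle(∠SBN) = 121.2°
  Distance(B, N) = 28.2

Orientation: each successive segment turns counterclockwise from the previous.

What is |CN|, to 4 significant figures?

34.18

C is at the origin; CQ runs at -95.4° with length 17.4, so Q = (-1.637, -17.32). ∠CQP = 115.6° gives QP at -31.00° from the x-axis; with |QP| = 8.4, P = (5.563, -21.65). ∠QPS = 94.6° gives PS at 54.40° from the x-axis; with |PS| = 10.0, S = (11.38, -13.52). PS ⟂ SB, so SB runs at 144.4°; with |SB| = 21.4, B = (-6.016, -1.061). ∠SBN = 121.2° gives BN at -156.8° from the x-axis; with |BN| = 28.2, N = (-31.94, -12.17). Then |CN| = |N − C| = 34.18.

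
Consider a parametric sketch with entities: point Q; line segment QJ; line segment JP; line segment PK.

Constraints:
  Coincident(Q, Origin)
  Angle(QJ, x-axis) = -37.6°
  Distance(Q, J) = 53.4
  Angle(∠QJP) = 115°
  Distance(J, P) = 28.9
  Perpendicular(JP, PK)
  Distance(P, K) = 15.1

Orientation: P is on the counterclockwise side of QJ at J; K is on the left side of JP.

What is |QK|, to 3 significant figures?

61.3

Q is at the origin; QJ runs at -37.6° with length 53.4, so J = 53.4·(cos -37.6°, sin -37.6°) = (42.3, -32.6). ∠QJP = 115.0°, so JP runs at -37.6° + (180° − 115.0°) = 27.4° from the x-axis; with |JP| = 28.9, P = J + 28.9·(cos 27.4°, sin 27.4°) = (68.0, -19.3). The perpendicularity gives PK at right angles to JP; with |PK| = 15.1 on the left of JP, K = P + 15.1·(-0.460, 0.888) = (61.0, -5.88). Then |QK| = |K − Q| = 61.3.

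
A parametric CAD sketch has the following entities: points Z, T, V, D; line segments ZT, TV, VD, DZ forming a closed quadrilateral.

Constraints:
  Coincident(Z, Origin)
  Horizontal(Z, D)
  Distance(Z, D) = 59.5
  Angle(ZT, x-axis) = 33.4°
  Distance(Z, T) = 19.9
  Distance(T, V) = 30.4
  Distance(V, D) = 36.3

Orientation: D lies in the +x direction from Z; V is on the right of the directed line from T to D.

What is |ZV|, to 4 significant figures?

32.64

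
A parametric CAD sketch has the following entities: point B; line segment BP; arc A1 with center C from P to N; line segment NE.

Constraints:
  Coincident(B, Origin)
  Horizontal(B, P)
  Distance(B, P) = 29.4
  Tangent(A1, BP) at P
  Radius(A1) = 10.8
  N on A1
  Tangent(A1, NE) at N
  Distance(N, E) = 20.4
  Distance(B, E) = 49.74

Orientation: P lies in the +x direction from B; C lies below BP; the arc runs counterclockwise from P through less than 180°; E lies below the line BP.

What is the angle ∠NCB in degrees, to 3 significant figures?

69.5°

B is at the origin; B and P share the same y with |BP| = 29.4 and P on the +x side, so P = (29.4, 0.00). Tangency of A1 to BP means the radius CP is perpendicular to BP, so C = P + (0, -10.8) = (29.4, -10.8). Since CN ⟂ NE (tangency), |CE| = √(10.8² + 20.4²) = 23.1 regardless of where N sits on A1. So E lies on both circle(B, 49.74) and circle(C, 23.1); the below-BP intersection is E = (37.8, -32.3). N is the foot of the tangent from E: N = (22.4, -19.0).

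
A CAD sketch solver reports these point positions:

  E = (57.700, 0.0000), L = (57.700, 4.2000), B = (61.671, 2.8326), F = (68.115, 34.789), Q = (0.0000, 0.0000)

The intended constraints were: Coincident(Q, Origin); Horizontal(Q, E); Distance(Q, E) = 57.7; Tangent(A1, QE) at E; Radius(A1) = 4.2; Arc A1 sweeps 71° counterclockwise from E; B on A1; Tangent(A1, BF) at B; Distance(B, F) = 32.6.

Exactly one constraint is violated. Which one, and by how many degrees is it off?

Tangent(A1, BF) at B — off by 7.60°.

Q = (0.00, 0.00) ✓; Q.y = 0.00, E.y = 0.00 ✓; |QE| = 57.70 ✓; ∠(LE, EQ) = 90.00° ✓; |LE| = 4.200 ✓; bearing(L→B) − bearing(L→E) = 71.00° ✓; |LB| = 4.200 ✓; ∠(LB, BF) = 82.40° ✗; |BF| = 32.60 ✓.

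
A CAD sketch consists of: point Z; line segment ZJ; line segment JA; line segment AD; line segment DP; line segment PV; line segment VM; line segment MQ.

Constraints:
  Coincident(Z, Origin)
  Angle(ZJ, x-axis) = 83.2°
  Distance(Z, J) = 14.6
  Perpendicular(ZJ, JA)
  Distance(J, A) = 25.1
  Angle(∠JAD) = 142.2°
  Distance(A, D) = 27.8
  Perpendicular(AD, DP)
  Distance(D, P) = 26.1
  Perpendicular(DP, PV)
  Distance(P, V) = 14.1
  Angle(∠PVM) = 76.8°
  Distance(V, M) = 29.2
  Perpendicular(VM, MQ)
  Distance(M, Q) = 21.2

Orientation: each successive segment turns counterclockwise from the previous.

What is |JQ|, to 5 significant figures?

62.187

Z is at the origin; ZJ runs at 83.2° with length 14.6, so J = (1.7287, 14.497). ZJ is perpendicular to JA, so JA runs at 173.20°; with |JA| = 25.1, A = (-23.195, 17.469). ∠JAD = 142.2° gives AD at -149.00° from the x-axis; with |AD| = 27.8, D = (-47.024, 3.1512). AD is perpendicular to DP, so DP runs at -59.000°; with |DP| = 26.1, P = (-33.581, -19.221). DP is perpendicular to PV, so PV runs at 31.000°; with |PV| = 14.1, V = (-21.495, -11.959). ∠PVM = 76.8° gives VM at 134.20° from the x-axis; with |VM| = 29.2, M = (-41.853, 8.9749). VM is perpendicular to MQ, so MQ runs at -135.80°; with |MQ| = 21.2, Q = (-57.051, -5.8050). Then |JQ| = |Q − J| = 62.187.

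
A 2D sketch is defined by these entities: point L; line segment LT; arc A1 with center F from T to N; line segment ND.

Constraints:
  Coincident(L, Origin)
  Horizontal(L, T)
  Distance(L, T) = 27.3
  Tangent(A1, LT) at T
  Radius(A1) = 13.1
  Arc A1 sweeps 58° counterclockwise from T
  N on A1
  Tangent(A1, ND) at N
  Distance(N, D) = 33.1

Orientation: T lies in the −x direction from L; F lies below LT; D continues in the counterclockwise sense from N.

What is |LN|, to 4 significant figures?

38.90

L is at the origin; L and T share the same y with |LT| = 27.3 and T on the −x side, so T = (-27.30, 0.000). Since A1 is tangent to LT there, FT ⟂ LT, so F = T + (0, -13.1) = (-27.30, -13.10). On A1, T sits at bearing 90° from F; a 58° counterclockwise sweep puts N at bearing 148°, so N = F + 13.1·(cos 148°, sin 148°) = (-38.41, -6.158). Then |LN| = |N − L| = 38.90.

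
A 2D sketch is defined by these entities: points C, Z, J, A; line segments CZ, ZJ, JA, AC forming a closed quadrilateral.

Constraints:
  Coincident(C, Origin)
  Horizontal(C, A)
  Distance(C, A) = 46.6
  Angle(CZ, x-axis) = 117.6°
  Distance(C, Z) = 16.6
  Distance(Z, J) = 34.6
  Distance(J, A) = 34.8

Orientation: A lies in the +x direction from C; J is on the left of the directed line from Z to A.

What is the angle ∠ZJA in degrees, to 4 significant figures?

108.3°

C is at the origin; C and A share the same y with |CA| = 46.6 and A in +x, so A = (46.6, 0). CZ runs at 117.6° with |CZ| = 16.6, so Z = (-7.691, 14.71). J is determined by |ZJ| = 34.6 and |JA| = 34.8 together: it lies at the intersection of circle(Z, 34.6) and circle(A, 34.8). With |ZA| = 56.25, the foot of the radical line on ZA is 28.00 from Z and the perpendicular offset is √(34.6² − 28.00²) = 20.33. Taking the left-of-ZA solution: J = (24.65, 27.01).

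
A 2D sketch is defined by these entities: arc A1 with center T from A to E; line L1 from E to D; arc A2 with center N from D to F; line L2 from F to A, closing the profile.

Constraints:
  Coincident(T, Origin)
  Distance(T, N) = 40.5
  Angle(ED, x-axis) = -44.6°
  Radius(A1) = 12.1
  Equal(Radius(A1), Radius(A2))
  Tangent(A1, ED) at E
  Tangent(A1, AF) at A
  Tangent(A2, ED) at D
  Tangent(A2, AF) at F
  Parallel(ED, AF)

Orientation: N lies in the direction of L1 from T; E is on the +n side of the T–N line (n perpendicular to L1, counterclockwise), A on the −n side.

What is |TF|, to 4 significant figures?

42.27

The slot axis is L1's direction at -44.6°, so u = (cos -44.6°, sin -44.6°) = (0.7120, -0.7022) and n = (−sin -44.6°, cos -44.6°) = (0.7022, 0.7120). T is at the origin and N lies 40.5 along u from T, so N = 40.5·u = (28.84, -28.44). Tangency of A1 to both parallel lines with radius 12.1 puts E and A at T ± 12.1·n: E = (8.496, 8.616), A = (-8.496, -8.616). Equal radii place D and F the same way about N: D = N + 12.1·n = (37.33, -19.82), F = N − 12.1·n = (20.34, -37.05). Then |TF| = |F − T| = 42.27.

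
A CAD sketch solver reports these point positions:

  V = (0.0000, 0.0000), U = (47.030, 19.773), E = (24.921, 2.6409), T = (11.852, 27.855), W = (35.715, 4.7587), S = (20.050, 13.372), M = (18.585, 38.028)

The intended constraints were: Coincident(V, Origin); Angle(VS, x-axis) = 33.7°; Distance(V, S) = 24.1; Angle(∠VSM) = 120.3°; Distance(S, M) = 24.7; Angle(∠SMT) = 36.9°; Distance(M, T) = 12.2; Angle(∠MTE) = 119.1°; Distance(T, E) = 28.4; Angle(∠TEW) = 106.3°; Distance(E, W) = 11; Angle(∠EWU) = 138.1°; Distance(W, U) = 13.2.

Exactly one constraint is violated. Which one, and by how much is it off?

Distance(W, U) = 13.2 — off by 5.60.

V = (0.00, 0.00) ✓; VS at 33.70° ✓; |VS| = 24.10 ✓; ∠VSM = 120.3° ✓; |SM| = 24.70 ✓; ∠SMT = 36.90° ✓; |MT| = 12.20 ✓; ∠MTE = 119.1° ✓; |TE| = 28.40 ✓; ∠TEW = 106.3° ✓; |EW| = 11.00 ✓; ∠EWU = 138.1° ✓; |WU| = 18.80 ✗.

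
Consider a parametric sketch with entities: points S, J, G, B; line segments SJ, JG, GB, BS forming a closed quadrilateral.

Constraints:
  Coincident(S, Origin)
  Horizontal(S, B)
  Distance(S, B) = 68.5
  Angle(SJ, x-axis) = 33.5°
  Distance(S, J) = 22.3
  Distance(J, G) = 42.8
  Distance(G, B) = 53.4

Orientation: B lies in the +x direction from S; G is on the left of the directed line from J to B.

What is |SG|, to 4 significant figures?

64.12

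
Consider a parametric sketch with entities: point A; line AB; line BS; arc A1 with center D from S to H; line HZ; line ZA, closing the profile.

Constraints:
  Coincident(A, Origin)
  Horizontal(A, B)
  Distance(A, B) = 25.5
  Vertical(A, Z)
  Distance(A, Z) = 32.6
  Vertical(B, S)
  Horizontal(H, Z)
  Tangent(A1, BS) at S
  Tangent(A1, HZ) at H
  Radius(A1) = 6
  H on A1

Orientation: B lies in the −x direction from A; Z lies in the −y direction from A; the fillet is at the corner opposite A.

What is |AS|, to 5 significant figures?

36.848

A is at the origin; A and B share the same y with |AB| = 25.5 and B on the −x side, so B = (-25.500, 0.0000). AZ is vertical with |AZ| = 32.6 and Z on the −y side, so Z = (0.0000, -32.600). The virtual corner opposite A is at (-25.500, -32.600). Tangency of A1 to BS means the radius DS is perpendicular to BS and the tangent condition forces DH to be normal to HZ, with radius 6.0, so the center D sits 6.0 in from both sides at D = (-19.500, -26.600). That places the tangent points at S = (-25.500, -26.600) on BS and H = (-19.500, -32.600) on HZ. Then |AS| = |S − A| = 36.848.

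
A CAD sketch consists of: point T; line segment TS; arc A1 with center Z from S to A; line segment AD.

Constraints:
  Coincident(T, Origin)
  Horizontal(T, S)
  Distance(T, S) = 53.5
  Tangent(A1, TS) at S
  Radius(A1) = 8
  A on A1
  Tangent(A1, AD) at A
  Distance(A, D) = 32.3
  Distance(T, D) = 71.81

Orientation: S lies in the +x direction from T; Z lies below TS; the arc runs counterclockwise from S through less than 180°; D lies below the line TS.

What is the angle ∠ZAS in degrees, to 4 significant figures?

33.21°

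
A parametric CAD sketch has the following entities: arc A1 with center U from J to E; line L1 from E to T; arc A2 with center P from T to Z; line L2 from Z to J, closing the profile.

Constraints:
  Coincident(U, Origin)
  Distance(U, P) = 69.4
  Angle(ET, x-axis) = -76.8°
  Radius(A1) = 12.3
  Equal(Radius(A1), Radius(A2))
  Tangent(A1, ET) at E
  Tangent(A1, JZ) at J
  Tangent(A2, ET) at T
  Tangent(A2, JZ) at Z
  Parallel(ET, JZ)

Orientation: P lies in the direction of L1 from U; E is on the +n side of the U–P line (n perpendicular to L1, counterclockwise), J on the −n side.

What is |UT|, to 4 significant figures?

70.48

The slot axis is L1's direction at -76.8°, so u = (cos -76.8°, sin -76.8°) = (0.2284, -0.9736) and n = (−sin -76.8°, cos -76.8°) = (0.9736, 0.2284). U is at the origin and P lies 69.4 along u from U, so P = 69.4·u = (15.85, -67.57). Tangency of A1 to both parallel lines with radius 12.3 puts E and J at U ± 12.3·n: E = (11.98, 2.809), J = (-11.98, -2.809). Equal radii place T and Z the same way about P: T = P + 12.3·n = (27.82, -64.76), Z = P − 12.3·n = (3.873, -70.38). Then |UT| = |T − U| = 70.48.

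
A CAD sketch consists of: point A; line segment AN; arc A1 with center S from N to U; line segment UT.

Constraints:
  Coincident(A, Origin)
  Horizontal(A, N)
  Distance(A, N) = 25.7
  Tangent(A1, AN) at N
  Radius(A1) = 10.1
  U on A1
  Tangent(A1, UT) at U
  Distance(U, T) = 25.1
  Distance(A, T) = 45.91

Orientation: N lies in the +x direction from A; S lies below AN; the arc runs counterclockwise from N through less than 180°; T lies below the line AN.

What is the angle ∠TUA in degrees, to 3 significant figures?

156°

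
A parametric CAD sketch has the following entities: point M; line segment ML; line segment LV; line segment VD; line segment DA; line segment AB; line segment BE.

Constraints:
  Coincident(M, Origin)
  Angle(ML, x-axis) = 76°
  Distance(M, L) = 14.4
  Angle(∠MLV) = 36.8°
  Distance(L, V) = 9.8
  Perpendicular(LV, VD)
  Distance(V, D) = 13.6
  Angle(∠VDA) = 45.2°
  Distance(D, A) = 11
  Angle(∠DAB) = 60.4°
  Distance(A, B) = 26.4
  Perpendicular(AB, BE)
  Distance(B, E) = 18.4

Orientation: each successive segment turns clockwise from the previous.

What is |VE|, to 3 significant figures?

27.9

M is at the origin; ML runs at 76.0° with length 14.4, so L = (3.48, 14.0). ∠MLV = 36.8° gives LV at -67.2° from the x-axis; with |LV| = 9.8, V = (7.28, 4.94). The perpendicularity gives VD at right angles to LV, so VD runs at -157°; with |VD| = 13.6, D = (-5.26, -0.332). ∠VDA = 45.2° gives DA at 68.0° from the x-axis; with |DA| = 11.0, A = (-1.14, 9.87). ∠DAB = 60.4° gives AB at -51.6° from the x-axis; with |AB| = 26.4, B = (15.3, -10.8). The perpendicularity gives BE at right angles to AB, so BE runs at -142°; with |BE| = 18.4, E = (0.843, -22.3). Then |VE| = |E − V| = 27.9.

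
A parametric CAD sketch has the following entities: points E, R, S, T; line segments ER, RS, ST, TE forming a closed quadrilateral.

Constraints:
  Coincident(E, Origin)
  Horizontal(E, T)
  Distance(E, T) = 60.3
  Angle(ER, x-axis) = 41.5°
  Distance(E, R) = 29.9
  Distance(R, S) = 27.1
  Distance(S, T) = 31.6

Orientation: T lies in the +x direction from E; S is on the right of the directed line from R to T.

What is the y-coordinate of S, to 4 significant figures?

-6.379

E is at the origin; E and T share the same y with |ET| = 60.3 and T in +x, so T = (60.3, 0). ER runs at 41.5° with |ER| = 29.9, so R = (22.39, 19.81). S is determined by |RS| = 27.1 and |ST| = 31.6 together: it lies at the intersection of circle(R, 27.1) and circle(T, 31.6). With |RT| = 42.77, the foot of the radical line on RT is 18.30 from R and the perpendicular offset is √(27.1² − 18.30²) = 19.99. Taking the right-of-RT solution: S = (29.35, -6.379).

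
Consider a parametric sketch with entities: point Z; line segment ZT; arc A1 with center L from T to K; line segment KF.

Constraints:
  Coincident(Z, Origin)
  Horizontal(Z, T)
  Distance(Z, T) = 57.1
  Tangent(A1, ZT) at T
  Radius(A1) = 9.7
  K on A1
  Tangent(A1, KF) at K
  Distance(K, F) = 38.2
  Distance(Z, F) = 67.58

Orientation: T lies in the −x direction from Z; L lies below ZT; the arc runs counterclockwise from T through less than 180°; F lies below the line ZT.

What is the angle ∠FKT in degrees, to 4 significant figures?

120.9°

Z is at the origin; ZT is horizontal with |ZT| = 57.1 and T on the −x side, so T = (-57.10, 0.000). A1 meets ZT tangentially, so LT is at right angles to ZT, so L = T + (0, -9.7) = (-57.10, -9.700). Since LK ⟂ KF (tangency), |LF| = √(9.7² + 38.2²) = 39.41 regardless of where K sits on A1. So F lies on both circle(Z, 67.58) and circle(L, 39.41); the below-ZT intersection is F = (-47.62, -47.95). K is the foot of the tangent from F: K = (-65.65, -14.28).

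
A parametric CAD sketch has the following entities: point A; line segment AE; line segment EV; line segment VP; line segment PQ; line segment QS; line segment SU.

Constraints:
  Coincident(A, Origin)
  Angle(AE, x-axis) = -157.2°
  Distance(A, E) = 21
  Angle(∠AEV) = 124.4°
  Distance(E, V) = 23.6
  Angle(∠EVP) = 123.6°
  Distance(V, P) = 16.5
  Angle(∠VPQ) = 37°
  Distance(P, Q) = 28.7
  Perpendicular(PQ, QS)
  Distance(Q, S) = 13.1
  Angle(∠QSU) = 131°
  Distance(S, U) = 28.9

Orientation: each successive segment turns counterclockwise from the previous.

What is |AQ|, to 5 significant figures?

21.890

A is at the origin; AE runs at -157.2° with length 21.0, so E = (-19.359, -8.1378). ∠AEV = 124.4° gives EV at -101.60° from the x-axis; with |EV| = 23.6, V = (-24.105, -31.256). ∠EVP = 123.6° gives VP at -45.200° from the x-axis; with |VP| = 16.5, P = (-12.478, -42.964). ∠VPQ = 37.0° gives PQ at 97.800° from the x-axis; with |PQ| = 28.7, Q = (-16.373, -14.529). Then |AQ| = |Q − A| = 21.890.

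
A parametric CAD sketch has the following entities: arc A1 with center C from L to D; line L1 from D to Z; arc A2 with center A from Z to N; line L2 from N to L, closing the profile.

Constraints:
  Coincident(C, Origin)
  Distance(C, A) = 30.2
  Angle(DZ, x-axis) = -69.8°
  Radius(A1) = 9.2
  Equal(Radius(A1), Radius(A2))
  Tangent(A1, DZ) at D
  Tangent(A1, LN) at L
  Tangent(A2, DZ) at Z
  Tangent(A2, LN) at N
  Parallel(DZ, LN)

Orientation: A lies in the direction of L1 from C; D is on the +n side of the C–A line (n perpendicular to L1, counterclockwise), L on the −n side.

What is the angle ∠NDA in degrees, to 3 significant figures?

14.4°

The slot axis is L1's direction at -69.8°, so u = (cos -69.8°, sin -69.8°) = (0.345, -0.938) and n = (−sin -69.8°, cos -69.8°) = (0.938, 0.345). C is at the origin and A lies 30.2 along u from C, so A = 30.2·u = (10.4, -28.3). Tangency of A1 to both parallel lines with radius 9.2 puts D and L at C ± 9.2·n: D = (8.63, 3.18), L = (-8.63, -3.18). Equal radii place Z and N the same way about A: Z = A + 9.2·n = (19.1, -25.2), N = A − 9.2·n = (1.79, -31.5). Then cos ∠NDA = DN·DA / (|DN||DA|), giving 14.4°.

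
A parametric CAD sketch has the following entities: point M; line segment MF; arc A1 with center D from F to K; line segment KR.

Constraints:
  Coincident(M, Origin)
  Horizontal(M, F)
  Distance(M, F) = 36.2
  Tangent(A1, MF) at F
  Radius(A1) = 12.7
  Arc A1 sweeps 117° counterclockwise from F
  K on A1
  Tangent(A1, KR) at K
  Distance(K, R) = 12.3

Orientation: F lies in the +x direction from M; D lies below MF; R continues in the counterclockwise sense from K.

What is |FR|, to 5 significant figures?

29.978

M is at the origin; M and F share the same y with |MF| = 36.2 and F on the +x side, so F = (36.200, 0.0000). A1 meets MF tangentially, so DF is at right angles to MF, so D = F + (0, -12.7) = (36.200, -12.700). On A1, F sits at bearing 90° from D; a 117° counterclockwise sweep puts K at bearing 207°, so K = D + 12.7·(cos 207°, sin 207°) = (24.884, -18.466). The tangent condition forces DK to be normal to KR, so KR runs along (−sin 207°, cos 207°); with |KR| = 12.3, R = (30.468, -29.425). Then |FR| = |R − F| = 29.978.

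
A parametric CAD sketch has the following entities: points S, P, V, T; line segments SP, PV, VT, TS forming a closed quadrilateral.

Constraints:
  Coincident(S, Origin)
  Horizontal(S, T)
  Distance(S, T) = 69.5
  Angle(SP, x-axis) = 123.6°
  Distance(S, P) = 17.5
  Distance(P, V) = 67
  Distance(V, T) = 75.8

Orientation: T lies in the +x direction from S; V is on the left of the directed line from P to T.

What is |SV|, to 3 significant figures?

74.0

Checks: |PV| = 67.00 ✓; |VT| = 75.80 ✓.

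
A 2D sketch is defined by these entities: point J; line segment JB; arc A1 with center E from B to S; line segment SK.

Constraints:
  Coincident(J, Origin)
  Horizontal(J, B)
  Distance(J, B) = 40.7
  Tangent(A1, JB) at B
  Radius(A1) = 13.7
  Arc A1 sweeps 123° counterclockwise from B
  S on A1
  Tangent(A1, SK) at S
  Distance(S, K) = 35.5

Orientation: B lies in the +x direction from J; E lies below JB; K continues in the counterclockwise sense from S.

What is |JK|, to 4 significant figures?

70.36

On A1, B sits at bearing 90° from E; a 123° counterclockwise sweep puts S at bearing 213°, so S = E + 13.7·(cos 213°, sin 213°) = (29.21, -21.16). The tangent condition forces ES to be normal to SK, so SK runs along (−sin 213°, cos 213°); with |SK| = 35.5, K = (48.54, -50.93). Then |JK| = |K − J| = 70.36.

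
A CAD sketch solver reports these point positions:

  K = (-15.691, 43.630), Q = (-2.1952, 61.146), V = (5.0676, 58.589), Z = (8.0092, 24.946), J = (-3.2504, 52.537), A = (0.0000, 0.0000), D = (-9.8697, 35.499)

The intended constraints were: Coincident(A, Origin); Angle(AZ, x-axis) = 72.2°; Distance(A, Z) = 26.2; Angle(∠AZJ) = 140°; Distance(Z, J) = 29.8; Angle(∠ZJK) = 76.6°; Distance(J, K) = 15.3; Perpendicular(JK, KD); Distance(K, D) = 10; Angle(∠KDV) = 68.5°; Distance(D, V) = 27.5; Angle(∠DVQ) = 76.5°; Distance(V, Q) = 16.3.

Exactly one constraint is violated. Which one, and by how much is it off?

Distance(V, Q) = 16.3 — off by 8.60.

A = (0.00, 0.00) ✓; AZ at 72.20° ✓; |AZ| = 26.20 ✓; ∠AZJ = 140.0° ✓; |ZJ| = 29.80 ✓; ∠ZJK = 76.60° ✓; |JK| = 15.30 ✓; ∠(JK, KD) = 90.00° ✓; |KD| = 10.00 ✓; ∠KDV = 68.50° ✓; |DV| = 27.50 ✓; ∠DVQ = 76.50° ✓; |VQ| = 7.700 ✗.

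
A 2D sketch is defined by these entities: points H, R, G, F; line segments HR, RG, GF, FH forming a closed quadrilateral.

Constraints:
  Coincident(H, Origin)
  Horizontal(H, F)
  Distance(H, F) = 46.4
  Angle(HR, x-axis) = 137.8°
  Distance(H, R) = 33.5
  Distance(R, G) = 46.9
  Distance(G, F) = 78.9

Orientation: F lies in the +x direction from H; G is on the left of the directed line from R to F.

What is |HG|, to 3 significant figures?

63.0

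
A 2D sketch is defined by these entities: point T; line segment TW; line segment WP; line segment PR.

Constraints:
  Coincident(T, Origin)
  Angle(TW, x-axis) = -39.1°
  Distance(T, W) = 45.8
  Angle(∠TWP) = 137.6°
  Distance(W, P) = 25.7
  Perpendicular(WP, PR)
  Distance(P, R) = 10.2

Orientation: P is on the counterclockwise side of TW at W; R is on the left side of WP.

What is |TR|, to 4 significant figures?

63.01

T is at the origin; TW runs at -39.1° with length 45.8, so W = 45.8·(cos -39.1°, sin -39.1°) = (35.54, -28.88). ∠TWP = 137.6°, so WP runs at -39.1° + (180° − 137.6°) = 3.300° from the x-axis; with |WP| = 25.7, P = W + 25.7·(cos 3.300°, sin 3.300°) = (61.20, -27.41). The perpendicularity gives PR at right angles to WP; with |PR| = 10.2 on the left of WP, R = P + 10.2·(-0.05756, 0.9983) = (60.61, -17.22). Then |TR| = |R − T| = 63.01.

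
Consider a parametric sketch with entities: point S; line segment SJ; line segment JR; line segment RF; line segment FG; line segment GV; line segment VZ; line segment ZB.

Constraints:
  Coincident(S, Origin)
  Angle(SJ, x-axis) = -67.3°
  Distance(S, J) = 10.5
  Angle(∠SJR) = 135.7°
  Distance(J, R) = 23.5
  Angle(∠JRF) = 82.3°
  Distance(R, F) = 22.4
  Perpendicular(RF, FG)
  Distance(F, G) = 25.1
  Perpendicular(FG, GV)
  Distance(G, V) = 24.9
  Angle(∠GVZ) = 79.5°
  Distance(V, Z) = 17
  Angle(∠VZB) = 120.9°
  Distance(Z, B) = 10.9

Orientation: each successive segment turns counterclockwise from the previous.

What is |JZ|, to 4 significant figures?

15.12

FG is perpendicular to GV, so GV runs at -105.3°; with |GV| = 24.9, V = (0.8138, -14.66). ∠GVZ = 79.5° gives VZ at -4.800° from the x-axis; with |VZ| = 17.0, Z = (17.75, -16.08). Then |JZ| = |Z − J| = 15.12.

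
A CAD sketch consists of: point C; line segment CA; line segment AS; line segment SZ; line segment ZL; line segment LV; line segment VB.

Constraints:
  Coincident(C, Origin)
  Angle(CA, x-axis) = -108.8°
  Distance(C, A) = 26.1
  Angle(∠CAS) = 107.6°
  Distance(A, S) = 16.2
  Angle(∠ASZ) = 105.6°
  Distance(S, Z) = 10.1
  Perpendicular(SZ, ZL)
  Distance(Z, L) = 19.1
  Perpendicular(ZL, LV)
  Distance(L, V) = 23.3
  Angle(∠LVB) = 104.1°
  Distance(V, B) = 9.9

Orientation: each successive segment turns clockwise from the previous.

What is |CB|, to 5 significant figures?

38.875

The perpendicularity gives LV at right angles to ZL, so LV runs at -75.600°; with |LV| = 23.3, V = (-2.8249, -32.404). ∠LVB = 104.1° gives VB at -151.50° from the x-axis; with |VB| = 9.9, B = (-11.525, -37.127). Then |CB| = |B − C| = 38.875.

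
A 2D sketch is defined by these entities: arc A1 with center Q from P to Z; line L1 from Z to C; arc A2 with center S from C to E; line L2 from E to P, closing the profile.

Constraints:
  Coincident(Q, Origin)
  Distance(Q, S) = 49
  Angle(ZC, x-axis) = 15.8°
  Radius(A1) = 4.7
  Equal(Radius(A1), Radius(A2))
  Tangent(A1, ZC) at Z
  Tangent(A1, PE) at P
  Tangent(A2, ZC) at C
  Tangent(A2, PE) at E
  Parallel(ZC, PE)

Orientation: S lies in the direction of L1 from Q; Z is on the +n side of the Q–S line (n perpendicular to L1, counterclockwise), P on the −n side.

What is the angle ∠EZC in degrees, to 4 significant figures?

10.86°

The slot axis is L1's direction at 15.8°, so u = (cos 15.8°, sin 15.8°) = (0.9622, 0.2723) and n = (−sin 15.8°, cos 15.8°) = (-0.2723, 0.9622). Q is at the origin and S lies 49.0 along u from Q, so S = 49.0·u = (47.15, 13.34). Tangency of A1 to both parallel lines with radius 4.7 puts Z and P at Q ± 4.7·n: Z = (-1.280, 4.522), P = (1.280, -4.522). Equal radii place C and E the same way about S: C = S + 4.7·n = (45.87, 17.86), E = S − 4.7·n = (48.43, 8.819). Then cos ∠EZC = ZE·ZC / (|ZE||ZC|), giving 10.86°.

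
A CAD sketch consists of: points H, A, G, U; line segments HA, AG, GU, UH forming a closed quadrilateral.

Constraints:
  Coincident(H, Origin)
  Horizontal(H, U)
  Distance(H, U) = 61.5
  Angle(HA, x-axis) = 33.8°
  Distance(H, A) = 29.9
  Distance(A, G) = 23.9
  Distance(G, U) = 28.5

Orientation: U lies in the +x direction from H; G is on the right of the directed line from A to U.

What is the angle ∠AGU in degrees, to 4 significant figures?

100.0°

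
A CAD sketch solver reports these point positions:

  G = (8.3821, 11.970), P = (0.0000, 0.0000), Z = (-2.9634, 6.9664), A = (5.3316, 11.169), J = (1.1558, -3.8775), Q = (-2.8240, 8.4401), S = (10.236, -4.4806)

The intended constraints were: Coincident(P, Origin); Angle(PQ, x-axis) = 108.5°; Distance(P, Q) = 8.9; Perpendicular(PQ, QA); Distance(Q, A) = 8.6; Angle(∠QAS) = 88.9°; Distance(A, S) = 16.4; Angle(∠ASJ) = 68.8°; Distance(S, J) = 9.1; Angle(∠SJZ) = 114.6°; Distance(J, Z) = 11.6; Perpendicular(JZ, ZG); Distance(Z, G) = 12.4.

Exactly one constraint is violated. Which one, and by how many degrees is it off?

Perpendicular(JZ, ZG) — off by 3.00°.

P = (0.00, 0.00) ✓; PQ at 108.5° ✓; |PQ| = 8.900 ✓; ∠(PQ, QA) = 90.00° ✓; |QA| = 8.600 ✓; ∠QAS = 88.90° ✓; |AS| = 16.40 ✓; ∠ASJ = 68.80° ✓; |SJ| = 9.100 ✓; ∠SJZ = 114.6° ✓; |JZ| = 11.60 ✓; ∠(JZ, ZG) = 87.00° ✗; |ZG| = 12.40 ✓.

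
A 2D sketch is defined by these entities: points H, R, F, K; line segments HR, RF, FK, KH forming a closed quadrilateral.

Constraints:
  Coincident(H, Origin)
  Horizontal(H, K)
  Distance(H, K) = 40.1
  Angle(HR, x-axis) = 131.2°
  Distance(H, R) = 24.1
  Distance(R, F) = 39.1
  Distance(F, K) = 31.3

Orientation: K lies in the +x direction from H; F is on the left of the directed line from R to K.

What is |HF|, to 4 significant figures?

34.24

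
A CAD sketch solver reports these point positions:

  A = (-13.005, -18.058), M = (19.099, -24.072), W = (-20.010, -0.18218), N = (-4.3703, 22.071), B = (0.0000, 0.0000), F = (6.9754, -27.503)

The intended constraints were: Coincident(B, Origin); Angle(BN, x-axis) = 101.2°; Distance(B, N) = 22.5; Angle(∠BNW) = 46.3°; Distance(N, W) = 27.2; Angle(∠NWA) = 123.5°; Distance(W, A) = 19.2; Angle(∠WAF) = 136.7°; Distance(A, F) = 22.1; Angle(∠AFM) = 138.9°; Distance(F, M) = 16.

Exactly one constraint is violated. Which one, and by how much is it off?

Distance(F, M) = 16 — off by 3.40.

B = (0.00, 0.00) ✓; BN at 101.2° ✓; |BN| = 22.50 ✓; ∠BNW = 46.30° ✓; |NW| = 27.20 ✓; ∠NWA = 123.5° ✓; |WA| = 19.20 ✓; ∠WAF = 136.7° ✓; |AF| = 22.10 ✓; ∠AFM = 138.9° ✓; |FM| = 12.60 ✗.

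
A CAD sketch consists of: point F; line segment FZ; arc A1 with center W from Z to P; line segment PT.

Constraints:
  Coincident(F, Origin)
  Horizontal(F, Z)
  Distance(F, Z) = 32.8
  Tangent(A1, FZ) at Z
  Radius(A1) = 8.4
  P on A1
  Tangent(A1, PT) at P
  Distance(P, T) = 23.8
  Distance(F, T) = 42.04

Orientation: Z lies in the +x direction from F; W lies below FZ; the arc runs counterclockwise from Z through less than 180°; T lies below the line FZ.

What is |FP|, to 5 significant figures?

26.054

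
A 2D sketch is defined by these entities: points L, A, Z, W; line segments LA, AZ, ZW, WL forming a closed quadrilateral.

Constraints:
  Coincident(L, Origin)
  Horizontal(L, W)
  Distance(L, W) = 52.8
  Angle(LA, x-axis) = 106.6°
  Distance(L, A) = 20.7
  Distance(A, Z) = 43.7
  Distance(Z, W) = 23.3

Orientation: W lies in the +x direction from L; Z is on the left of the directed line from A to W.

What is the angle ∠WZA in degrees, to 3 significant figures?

133°

L is at the origin; L and W share the same y with |LW| = 52.8 and W in +x, so W = (52.8, 0). LA runs at 106.6° with |LA| = 20.7, so A = (-5.91, 19.8). Z is determined by |AZ| = 43.7 and |ZW| = 23.3 together: it lies at the intersection of circle(A, 43.7) and circle(W, 23.3). With |AW| = 62.0, the foot of the radical line on AW is 42.0 from A and the perpendicular offset is √(43.7² − 42.0²) = 12.0. Taking the left-of-AW solution: Z = (37.7, 17.8).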